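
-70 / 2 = -35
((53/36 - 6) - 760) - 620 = -49843/36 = -1384.53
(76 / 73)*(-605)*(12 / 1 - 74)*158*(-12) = -5405040960 / 73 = -74041656.99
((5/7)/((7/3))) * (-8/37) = -120/1813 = -0.07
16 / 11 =1.45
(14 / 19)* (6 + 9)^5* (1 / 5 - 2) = -19136250 / 19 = -1007171.05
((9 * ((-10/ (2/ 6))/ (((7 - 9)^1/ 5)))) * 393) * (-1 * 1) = -265275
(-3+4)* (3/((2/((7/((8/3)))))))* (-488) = -1921.50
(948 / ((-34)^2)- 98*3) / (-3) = 28243 / 289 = 97.73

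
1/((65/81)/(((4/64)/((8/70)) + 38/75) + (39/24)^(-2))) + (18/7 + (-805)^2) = 79728347754437/123032000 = 648029.36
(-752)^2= 565504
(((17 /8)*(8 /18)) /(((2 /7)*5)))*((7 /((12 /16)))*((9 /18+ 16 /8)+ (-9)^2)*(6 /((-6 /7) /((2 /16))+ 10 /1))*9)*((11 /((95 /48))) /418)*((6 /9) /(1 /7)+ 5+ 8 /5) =658273252 /496375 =1326.16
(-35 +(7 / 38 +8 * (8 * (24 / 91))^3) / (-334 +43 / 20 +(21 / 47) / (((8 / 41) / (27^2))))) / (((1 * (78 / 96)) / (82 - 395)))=13461.38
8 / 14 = 4 / 7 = 0.57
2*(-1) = -2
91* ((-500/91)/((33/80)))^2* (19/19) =16145.47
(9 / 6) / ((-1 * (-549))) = 1 / 366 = 0.00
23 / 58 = 0.40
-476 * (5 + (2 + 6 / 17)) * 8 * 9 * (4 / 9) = -112000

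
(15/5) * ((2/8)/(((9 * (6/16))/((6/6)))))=2/9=0.22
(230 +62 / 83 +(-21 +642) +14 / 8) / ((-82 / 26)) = -3683693 / 13612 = -270.62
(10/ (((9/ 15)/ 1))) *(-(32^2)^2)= -52428800/ 3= -17476266.67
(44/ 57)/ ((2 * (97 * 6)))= 0.00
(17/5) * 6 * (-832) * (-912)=77395968/5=15479193.60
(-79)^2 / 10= 6241 / 10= 624.10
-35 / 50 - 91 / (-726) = -1043 / 1815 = -0.57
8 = 8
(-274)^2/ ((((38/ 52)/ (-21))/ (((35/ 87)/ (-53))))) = 478234120/ 29203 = 16376.20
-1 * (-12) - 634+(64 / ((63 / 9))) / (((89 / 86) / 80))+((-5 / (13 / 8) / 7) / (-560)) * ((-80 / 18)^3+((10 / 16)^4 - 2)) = 28677898363105 / 338568781824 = 84.70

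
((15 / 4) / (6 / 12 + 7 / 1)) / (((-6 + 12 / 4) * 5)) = -1 / 30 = -0.03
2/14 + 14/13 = 111/91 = 1.22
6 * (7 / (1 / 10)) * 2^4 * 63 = 423360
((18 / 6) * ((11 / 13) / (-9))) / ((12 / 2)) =-11 / 234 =-0.05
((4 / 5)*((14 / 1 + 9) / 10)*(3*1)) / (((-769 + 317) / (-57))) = 3933 / 5650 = 0.70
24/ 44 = 6/ 11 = 0.55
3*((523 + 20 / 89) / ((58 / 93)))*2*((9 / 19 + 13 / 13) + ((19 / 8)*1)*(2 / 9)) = 1976256913 / 196156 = 10074.92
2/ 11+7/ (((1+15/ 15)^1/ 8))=310/ 11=28.18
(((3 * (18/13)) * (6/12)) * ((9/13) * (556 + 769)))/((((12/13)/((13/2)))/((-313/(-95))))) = 6718545/152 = 44200.95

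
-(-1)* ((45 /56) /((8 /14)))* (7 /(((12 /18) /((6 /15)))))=189 /32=5.91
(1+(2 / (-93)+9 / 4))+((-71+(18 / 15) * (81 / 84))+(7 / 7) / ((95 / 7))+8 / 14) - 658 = -179095513 / 247380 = -723.97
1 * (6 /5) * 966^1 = 5796 /5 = 1159.20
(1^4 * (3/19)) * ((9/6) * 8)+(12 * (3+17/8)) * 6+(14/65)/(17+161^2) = 5940515428/16016715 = 370.89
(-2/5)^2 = 4/25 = 0.16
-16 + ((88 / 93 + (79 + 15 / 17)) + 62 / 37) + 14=4709258 / 58497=80.50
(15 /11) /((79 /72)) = 1080 /869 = 1.24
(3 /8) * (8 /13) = 3 /13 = 0.23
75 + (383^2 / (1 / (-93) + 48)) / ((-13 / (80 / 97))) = -669277935 / 5627843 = -118.92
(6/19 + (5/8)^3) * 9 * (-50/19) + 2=-1040743/92416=-11.26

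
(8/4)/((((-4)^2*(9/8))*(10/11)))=11/90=0.12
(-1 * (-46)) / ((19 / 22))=1012 / 19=53.26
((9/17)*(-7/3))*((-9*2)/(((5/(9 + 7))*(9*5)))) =672/425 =1.58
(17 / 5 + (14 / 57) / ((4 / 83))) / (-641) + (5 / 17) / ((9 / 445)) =270735757 / 18633870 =14.53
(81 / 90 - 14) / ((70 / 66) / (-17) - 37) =73491 / 207920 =0.35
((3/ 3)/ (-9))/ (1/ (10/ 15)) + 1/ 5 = 17/ 135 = 0.13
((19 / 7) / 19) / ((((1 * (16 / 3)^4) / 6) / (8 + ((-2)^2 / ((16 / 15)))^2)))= 85779 / 3670016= 0.02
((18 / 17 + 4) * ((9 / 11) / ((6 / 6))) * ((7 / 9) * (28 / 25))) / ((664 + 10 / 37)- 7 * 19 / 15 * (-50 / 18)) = 16839144 / 3217386425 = 0.01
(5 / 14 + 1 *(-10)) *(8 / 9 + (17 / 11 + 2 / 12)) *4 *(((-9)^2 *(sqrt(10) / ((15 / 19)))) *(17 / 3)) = -184451.75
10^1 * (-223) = -2230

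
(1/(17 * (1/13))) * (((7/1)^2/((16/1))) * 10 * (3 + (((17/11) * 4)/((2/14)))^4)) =163507477721315/1991176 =82116034.81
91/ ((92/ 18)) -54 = -1665/ 46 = -36.20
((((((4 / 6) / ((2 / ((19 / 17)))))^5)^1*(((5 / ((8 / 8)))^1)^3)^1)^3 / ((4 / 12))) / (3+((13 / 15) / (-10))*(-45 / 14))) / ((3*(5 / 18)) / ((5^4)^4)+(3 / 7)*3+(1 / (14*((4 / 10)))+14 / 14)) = 0.27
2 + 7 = 9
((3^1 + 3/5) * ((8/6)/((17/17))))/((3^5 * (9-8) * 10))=4/2025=0.00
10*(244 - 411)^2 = 278890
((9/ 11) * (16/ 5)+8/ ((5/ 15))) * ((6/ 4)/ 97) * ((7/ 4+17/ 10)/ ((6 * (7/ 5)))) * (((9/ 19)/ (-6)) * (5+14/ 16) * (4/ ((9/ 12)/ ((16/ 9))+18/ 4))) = -1582584/ 24834425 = -0.06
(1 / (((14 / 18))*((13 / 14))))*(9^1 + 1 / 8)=657 / 52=12.63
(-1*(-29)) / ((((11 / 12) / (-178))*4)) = -15486 / 11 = -1407.82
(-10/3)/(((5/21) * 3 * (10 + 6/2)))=-0.36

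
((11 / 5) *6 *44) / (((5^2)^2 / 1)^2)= 2904 / 1953125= 0.00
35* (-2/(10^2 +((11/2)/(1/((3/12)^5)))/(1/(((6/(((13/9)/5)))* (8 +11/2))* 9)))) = -0.62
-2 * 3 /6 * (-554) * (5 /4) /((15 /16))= 2216 /3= 738.67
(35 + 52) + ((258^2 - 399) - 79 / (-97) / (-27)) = 173513909 / 2619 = 66251.97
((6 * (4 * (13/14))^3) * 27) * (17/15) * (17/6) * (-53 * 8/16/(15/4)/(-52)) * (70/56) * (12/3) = 31062876/1715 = 18112.46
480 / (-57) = -160 / 19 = -8.42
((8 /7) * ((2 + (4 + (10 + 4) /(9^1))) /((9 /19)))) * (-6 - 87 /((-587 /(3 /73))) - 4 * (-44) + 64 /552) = 3101.20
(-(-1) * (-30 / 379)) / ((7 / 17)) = -0.19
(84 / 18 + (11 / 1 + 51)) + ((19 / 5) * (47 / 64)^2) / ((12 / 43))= 74.01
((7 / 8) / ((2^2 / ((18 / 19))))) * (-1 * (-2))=63 / 152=0.41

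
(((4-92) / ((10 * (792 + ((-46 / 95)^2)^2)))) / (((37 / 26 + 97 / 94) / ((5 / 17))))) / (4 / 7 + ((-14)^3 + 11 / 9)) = 7074475485 / 14574578238934136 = 0.00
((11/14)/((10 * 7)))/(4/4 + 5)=11/5880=0.00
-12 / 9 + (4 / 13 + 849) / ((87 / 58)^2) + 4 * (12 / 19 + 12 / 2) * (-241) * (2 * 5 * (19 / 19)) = -141276728 / 2223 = -63552.28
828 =828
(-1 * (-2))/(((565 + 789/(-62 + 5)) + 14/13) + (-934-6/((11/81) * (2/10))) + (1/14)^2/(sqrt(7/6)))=-398796058749088/120172062402561623-1446889444 * sqrt(42)/360516187207684869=-0.00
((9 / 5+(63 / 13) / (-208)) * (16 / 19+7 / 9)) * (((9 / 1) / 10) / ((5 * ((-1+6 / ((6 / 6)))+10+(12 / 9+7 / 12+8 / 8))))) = 0.03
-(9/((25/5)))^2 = -81/25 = -3.24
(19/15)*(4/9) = 76/135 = 0.56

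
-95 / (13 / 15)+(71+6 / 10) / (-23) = -168529 / 1495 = -112.73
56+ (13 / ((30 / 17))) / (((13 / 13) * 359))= 56.02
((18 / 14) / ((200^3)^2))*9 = 81 / 448000000000000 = 0.00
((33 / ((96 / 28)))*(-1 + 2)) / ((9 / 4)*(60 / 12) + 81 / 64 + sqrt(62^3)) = -493416 / 975549887 + 2444288*sqrt(62) / 975549887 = 0.02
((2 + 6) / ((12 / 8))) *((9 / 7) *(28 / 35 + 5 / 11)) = 3312 / 385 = 8.60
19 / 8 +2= 35 / 8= 4.38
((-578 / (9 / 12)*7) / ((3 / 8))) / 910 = -9248 / 585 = -15.81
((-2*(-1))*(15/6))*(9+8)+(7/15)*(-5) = 248/3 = 82.67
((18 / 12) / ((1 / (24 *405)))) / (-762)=-2430 / 127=-19.13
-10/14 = -5/7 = -0.71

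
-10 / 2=-5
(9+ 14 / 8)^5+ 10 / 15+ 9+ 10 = 441085745 / 3072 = 143582.60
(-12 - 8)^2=400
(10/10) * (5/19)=5/19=0.26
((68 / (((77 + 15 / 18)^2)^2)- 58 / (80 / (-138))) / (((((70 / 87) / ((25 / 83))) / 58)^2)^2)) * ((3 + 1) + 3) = 68864530988355130263164812875 / 442421234378651149636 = 155653765.32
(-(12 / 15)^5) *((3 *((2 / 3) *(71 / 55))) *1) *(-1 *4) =581632 / 171875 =3.38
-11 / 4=-2.75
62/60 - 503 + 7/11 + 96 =-133759/330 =-405.33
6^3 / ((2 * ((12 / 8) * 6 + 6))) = 36 / 5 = 7.20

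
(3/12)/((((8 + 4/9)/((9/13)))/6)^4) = 3486784401/238214277184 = 0.01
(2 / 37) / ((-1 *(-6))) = 1 / 111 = 0.01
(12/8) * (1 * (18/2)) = 13.50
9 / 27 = 1 / 3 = 0.33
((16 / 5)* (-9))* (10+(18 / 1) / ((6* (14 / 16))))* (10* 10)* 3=-812160 / 7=-116022.86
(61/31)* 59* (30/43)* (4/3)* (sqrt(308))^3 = 88679360* sqrt(77)/1333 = 583764.61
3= 3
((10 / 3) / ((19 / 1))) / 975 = 0.00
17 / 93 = 0.18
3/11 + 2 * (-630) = -13857/11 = -1259.73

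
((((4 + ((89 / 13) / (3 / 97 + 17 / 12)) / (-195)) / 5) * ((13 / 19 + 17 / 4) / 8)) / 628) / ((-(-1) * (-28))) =-530697 / 19027769488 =-0.00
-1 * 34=-34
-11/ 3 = -3.67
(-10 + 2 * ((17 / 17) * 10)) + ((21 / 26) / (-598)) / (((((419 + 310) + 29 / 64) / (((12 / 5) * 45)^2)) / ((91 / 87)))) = 4038911774 / 404805635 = 9.98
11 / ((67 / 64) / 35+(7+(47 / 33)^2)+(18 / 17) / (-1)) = 456160320 / 331734451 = 1.38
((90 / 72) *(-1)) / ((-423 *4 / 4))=5 / 1692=0.00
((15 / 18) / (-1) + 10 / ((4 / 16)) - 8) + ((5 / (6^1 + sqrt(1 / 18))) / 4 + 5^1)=141209 / 3882 - 15 * sqrt(2) / 2588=36.37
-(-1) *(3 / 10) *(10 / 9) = 1 / 3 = 0.33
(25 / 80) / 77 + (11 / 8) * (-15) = -25405 / 1232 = -20.62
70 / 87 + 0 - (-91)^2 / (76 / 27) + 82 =-18904565 / 6612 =-2859.13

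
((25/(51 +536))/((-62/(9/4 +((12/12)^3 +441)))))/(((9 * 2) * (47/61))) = -2709925/123157296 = -0.02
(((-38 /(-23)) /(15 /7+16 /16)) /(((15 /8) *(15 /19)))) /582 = 10108 /16565175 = 0.00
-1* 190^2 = -36100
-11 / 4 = -2.75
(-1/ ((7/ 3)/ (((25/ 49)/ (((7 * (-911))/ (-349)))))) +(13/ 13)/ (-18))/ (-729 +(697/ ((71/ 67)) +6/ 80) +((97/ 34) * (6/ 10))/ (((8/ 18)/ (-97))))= 1234139395/ 8129565669834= 0.00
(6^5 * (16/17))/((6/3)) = 3659.29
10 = 10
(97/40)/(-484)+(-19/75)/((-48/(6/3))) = 4831/871200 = 0.01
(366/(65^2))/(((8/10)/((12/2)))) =549/845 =0.65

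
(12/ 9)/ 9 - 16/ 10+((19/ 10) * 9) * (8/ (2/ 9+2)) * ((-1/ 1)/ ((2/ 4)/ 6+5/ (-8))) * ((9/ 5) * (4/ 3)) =11903564/ 43875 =271.31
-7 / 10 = -0.70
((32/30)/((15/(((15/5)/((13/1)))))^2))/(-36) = -4/570375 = -0.00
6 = 6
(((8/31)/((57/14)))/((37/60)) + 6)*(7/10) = 465493/108965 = 4.27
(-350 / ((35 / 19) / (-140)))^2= 707560000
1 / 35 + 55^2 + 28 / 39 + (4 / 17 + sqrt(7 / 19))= sqrt(133) / 19 + 70217908 / 23205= 3026.59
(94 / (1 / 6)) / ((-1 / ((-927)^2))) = -484661556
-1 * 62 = -62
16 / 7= 2.29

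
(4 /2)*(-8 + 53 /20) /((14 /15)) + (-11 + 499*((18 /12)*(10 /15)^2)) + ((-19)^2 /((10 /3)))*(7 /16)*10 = 263429 /336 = 784.01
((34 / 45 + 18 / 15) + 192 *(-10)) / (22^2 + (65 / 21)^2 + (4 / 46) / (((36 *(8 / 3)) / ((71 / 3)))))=-1556377984 / 400528355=-3.89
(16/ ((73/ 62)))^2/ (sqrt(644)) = 492032*sqrt(161)/ 857969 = 7.28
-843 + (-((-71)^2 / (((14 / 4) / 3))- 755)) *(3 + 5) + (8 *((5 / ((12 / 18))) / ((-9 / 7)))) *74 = -689287 / 21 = -32823.19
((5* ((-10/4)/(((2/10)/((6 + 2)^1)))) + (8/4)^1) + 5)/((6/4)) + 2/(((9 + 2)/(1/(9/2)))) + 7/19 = -617453/1881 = -328.26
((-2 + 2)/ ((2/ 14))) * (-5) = 0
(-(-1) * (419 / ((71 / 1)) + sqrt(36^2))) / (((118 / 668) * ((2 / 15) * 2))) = 7452375 / 8378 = 889.52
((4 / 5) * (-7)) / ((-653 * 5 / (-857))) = -23996 / 16325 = -1.47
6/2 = 3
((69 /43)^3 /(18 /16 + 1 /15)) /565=7884216 /1284753613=0.01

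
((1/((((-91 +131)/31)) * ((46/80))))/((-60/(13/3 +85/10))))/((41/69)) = -2387/4920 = -0.49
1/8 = 0.12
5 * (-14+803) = 3945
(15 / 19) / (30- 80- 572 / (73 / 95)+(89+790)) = 365 / 39121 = 0.01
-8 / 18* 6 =-8 / 3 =-2.67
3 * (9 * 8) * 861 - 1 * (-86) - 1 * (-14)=186076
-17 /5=-3.40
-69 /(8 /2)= -69 /4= -17.25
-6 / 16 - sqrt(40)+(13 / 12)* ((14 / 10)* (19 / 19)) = -5.18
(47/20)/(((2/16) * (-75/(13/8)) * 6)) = -611/9000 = -0.07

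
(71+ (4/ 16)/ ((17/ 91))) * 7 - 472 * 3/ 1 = -61855/ 68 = -909.63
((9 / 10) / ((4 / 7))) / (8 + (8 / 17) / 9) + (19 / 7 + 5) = 389799 / 49280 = 7.91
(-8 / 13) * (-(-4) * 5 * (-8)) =1280 / 13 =98.46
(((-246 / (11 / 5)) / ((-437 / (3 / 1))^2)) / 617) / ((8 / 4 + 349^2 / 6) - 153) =-13284 / 31338561553937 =-0.00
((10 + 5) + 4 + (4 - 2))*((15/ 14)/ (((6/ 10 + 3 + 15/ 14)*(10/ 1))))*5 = 2.41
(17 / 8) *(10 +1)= 187 / 8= 23.38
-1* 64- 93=-157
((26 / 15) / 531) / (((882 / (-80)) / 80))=-16640 / 702513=-0.02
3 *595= 1785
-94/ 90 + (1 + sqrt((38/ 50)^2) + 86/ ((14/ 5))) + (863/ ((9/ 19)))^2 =47051227093/ 14175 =3319310.55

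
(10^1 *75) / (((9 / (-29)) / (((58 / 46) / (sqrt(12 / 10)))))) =-105125 *sqrt(30) / 207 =-2781.61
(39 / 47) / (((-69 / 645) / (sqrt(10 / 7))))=-9.27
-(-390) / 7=390 / 7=55.71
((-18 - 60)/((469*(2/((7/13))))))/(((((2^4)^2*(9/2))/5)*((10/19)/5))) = -95/51456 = -0.00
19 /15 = 1.27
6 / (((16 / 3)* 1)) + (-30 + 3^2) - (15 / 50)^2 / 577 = -2293593 / 115400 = -19.88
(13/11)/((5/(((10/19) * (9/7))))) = 234/1463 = 0.16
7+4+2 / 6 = 34 / 3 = 11.33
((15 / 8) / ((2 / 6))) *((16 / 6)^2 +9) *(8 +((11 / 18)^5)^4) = 73940257798843579517743451525 / 101985889731168625395499008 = 725.00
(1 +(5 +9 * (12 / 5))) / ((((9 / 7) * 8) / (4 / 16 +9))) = 5957 / 240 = 24.82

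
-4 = -4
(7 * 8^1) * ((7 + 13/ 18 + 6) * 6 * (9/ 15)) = 13832/ 5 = 2766.40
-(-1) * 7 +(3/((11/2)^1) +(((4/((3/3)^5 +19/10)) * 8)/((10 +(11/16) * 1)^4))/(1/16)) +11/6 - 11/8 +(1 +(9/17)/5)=9.12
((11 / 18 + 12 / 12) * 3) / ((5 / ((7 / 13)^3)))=9947 / 65910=0.15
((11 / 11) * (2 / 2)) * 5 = 5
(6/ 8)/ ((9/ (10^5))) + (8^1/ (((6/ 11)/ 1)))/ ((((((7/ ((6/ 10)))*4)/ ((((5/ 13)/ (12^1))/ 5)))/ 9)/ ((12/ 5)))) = 56875297/ 6825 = 8333.38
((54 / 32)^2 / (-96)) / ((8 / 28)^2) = -11907 / 32768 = -0.36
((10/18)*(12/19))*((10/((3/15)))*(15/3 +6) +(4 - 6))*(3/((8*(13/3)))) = 4110/247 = 16.64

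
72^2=5184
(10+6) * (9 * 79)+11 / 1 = 11387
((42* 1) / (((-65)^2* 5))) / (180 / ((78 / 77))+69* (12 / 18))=21 / 2362750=0.00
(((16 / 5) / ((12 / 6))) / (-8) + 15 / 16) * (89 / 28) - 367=-816829 / 2240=-364.66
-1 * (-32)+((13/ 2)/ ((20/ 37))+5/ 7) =12527/ 280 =44.74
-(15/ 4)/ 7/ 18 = -5/ 168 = -0.03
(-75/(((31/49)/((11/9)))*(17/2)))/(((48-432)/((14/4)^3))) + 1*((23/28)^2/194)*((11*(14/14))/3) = 22115206949/11542261248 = 1.92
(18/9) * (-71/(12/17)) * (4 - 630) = 377791/3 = 125930.33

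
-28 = -28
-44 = -44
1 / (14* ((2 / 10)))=5 / 14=0.36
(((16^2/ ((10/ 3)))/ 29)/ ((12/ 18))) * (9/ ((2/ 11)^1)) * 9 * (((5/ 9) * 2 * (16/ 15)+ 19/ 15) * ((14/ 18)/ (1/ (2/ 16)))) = 305844/ 725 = 421.85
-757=-757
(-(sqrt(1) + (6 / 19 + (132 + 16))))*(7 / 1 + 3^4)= -249656 / 19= -13139.79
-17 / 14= -1.21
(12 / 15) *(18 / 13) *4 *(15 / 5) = 864 / 65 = 13.29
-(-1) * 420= 420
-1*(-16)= 16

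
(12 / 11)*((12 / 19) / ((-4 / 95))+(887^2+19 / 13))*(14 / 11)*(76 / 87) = 43529606176 / 45617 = 954240.88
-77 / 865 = -0.09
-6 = -6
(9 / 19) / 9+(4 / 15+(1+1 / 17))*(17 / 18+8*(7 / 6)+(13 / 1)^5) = 21460589144 / 43605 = 492158.91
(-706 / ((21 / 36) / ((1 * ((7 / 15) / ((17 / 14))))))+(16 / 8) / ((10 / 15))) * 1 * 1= -39281 / 85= -462.13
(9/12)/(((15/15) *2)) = 3/8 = 0.38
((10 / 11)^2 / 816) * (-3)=-25 / 8228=-0.00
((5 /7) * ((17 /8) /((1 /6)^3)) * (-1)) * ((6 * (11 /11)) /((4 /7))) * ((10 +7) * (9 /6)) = -351135 /4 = -87783.75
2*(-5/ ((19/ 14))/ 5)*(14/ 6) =-196/ 57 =-3.44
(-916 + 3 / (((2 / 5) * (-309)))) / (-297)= 188701 / 61182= 3.08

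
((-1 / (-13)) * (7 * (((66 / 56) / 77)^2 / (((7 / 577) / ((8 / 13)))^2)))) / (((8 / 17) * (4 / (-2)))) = -50938137 / 147699916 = -0.34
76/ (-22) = -3.45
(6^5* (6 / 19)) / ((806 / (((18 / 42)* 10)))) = 699840 / 53599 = 13.06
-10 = -10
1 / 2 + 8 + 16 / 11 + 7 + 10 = 593 / 22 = 26.95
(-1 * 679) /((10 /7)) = -4753 /10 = -475.30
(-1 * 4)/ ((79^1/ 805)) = -3220/ 79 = -40.76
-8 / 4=-2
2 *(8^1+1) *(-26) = -468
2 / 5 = 0.40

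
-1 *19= -19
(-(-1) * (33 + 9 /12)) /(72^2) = 5 /768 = 0.01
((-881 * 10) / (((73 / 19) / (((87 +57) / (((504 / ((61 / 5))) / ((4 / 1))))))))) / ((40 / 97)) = -198089326 / 2555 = -77530.07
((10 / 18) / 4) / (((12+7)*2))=5 / 1368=0.00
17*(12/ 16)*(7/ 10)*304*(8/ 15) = 36176/ 25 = 1447.04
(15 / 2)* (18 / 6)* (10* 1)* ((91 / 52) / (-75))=-21 / 4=-5.25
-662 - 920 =-1582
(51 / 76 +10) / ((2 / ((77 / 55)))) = 5677 / 760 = 7.47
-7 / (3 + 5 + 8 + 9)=-7 / 25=-0.28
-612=-612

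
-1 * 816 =-816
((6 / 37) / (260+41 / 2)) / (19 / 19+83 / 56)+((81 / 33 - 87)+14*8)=26404386 / 961741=27.45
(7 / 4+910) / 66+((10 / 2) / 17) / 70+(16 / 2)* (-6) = -1073843 / 31416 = -34.18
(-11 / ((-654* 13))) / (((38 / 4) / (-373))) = -4103 / 80769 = -0.05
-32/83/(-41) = 32/3403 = 0.01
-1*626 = -626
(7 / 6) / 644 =1 / 552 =0.00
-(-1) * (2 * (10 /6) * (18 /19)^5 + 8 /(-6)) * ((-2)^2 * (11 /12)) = 98904124 /22284891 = 4.44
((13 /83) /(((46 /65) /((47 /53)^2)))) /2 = 1866605 /21449524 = 0.09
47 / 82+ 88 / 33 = 797 / 246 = 3.24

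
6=6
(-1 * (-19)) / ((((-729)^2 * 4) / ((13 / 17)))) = 0.00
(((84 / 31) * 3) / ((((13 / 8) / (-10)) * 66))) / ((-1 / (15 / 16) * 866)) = 1575 / 1919489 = 0.00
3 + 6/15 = 17/5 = 3.40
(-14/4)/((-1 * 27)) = 7/54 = 0.13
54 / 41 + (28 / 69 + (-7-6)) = -31903 / 2829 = -11.28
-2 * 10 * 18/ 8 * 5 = -225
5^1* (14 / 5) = 14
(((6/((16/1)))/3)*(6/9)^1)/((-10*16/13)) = -13/1920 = -0.01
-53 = -53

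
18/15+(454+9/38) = 86533/190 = 455.44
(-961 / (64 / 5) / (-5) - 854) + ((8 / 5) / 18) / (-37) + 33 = -85885951 / 106560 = -805.99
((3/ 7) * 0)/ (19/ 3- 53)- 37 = -37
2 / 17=0.12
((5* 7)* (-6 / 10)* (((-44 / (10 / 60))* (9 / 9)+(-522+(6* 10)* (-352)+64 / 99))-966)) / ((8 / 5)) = 9906155 / 33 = 300186.52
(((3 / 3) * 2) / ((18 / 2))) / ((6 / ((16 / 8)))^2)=0.02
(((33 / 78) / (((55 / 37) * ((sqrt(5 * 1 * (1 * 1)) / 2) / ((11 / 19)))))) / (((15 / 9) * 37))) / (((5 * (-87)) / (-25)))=11 * sqrt(5) / 179075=0.00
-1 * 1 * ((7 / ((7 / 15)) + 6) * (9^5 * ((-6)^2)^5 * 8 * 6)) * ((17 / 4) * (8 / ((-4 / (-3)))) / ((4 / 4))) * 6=-550651737558859776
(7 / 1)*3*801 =16821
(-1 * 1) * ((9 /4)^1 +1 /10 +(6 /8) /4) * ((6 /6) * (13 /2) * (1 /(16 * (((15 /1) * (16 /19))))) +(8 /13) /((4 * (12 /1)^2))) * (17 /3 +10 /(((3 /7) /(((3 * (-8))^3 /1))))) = 1955123417317 /71884800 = 27198.01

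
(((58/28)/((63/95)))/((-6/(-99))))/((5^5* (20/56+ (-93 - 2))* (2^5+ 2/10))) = -6061/1119956250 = -0.00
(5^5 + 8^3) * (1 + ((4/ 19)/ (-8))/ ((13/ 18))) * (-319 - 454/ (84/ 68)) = -137136722/ 57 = -2405907.40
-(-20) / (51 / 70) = 1400 / 51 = 27.45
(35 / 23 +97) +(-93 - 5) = 12 / 23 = 0.52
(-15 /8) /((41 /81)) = -1215 /328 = -3.70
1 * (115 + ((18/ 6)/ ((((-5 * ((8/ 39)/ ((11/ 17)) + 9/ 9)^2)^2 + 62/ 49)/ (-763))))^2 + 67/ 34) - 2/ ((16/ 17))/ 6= 13310137996629623883411176951171927/ 13147410665657293709141306205744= 1012.38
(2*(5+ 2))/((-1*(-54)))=7/27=0.26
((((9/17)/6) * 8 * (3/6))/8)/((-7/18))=-27/238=-0.11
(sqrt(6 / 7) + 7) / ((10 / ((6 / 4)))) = 3 * sqrt(42) / 140 + 21 / 20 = 1.19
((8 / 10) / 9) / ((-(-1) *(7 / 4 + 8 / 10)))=16 / 459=0.03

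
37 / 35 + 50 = 1787 / 35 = 51.06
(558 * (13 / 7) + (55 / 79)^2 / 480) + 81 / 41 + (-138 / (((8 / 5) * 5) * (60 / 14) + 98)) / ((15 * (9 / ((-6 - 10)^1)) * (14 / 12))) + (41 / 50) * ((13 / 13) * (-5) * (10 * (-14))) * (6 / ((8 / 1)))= 194903623861563 / 132689651360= 1468.87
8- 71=-63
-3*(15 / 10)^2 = -27 / 4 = -6.75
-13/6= -2.17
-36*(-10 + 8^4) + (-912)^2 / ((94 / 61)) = 18454680 / 47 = 392652.77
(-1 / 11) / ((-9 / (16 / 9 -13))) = -101 / 891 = -0.11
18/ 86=9/ 43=0.21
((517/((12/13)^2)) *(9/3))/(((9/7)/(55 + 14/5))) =176755579/2160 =81831.29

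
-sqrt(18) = -3 * sqrt(2) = -4.24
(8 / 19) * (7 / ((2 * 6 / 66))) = 308 / 19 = 16.21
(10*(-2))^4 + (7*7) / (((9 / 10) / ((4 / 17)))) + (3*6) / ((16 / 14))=97937479 / 612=160028.56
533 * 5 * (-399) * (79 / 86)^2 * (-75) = 497720530125 / 7396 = 67295907.26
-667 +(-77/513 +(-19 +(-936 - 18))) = -841397/513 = -1640.15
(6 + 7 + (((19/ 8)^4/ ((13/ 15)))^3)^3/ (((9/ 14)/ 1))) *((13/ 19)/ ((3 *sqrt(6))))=324195137247480366778438465407701092914831558182086109297 *sqrt(6)/ 45267077891876821287528451995747384343658496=17542830249495.55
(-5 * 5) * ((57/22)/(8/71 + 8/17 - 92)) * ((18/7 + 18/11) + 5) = 81297485/12461064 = 6.52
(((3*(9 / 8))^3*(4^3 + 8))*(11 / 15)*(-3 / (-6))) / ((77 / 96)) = 177147 / 140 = 1265.34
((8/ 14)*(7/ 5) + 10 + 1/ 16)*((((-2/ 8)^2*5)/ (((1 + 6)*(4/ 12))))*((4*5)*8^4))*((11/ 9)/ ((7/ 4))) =12235520/ 147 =83234.83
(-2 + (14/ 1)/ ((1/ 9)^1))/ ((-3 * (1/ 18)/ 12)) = -8928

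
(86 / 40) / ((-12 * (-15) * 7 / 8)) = 43 / 3150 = 0.01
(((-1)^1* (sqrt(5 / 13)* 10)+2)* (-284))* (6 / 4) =-852+4260* sqrt(65) / 13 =1789.94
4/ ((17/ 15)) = 60/ 17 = 3.53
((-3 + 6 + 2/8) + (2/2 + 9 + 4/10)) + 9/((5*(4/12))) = 381/20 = 19.05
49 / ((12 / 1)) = 49 / 12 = 4.08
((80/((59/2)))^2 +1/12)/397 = 310681/16583484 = 0.02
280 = 280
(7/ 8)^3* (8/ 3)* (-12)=-343/ 16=-21.44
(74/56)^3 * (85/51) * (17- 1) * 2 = 123.06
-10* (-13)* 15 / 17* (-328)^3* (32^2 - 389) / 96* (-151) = 68728296884000 / 17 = 4042840993176.47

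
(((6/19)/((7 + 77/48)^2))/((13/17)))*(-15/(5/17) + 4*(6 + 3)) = -3525120/42130543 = -0.08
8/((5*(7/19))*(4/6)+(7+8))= 456/925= 0.49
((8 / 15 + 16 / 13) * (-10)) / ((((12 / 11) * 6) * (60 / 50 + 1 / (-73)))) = -345290 / 151983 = -2.27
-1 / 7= -0.14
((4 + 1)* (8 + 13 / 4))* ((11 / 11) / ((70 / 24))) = 135 / 7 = 19.29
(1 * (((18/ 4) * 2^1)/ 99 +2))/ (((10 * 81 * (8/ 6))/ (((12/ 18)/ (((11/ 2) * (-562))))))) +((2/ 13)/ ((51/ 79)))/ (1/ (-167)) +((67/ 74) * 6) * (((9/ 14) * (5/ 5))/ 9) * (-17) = -146273089759627/ 3152816847180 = -46.39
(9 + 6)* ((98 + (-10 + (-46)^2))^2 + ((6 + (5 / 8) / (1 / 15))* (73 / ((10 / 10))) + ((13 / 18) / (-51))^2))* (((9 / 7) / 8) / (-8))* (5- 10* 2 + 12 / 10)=26907210024445 / 1331712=20204976.77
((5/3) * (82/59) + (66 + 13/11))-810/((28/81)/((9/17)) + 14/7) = -443994344/1882749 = -235.82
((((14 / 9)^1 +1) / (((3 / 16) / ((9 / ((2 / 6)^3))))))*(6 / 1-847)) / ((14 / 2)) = -2785392 / 7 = -397913.14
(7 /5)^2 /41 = 49 /1025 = 0.05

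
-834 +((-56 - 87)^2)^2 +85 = 418160852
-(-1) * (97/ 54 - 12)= -551/ 54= -10.20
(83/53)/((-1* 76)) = -83/4028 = -0.02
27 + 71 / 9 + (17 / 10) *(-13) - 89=-6859 / 90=-76.21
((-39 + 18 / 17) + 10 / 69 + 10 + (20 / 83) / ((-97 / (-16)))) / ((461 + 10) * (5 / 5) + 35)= -262127495 / 4778574438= -0.05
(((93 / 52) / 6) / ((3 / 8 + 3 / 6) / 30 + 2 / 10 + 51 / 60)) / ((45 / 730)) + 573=5833133 / 10101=577.48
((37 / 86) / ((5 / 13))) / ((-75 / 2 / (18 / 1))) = -2886 / 5375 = -0.54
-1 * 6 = -6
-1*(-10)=10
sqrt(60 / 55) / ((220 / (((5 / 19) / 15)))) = sqrt(33) / 68970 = 0.00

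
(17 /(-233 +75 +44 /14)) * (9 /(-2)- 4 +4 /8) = 238 /271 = 0.88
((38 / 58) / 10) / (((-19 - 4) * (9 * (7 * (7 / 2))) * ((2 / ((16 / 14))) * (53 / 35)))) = -76 / 15589791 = -0.00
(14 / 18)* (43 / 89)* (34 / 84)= 731 / 4806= 0.15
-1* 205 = -205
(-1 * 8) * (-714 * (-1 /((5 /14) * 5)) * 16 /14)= -91392 /25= -3655.68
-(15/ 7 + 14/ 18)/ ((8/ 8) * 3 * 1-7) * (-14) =-92/ 9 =-10.22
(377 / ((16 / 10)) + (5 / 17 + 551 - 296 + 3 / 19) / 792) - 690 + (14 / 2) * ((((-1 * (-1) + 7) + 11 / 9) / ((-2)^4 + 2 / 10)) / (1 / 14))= -398.26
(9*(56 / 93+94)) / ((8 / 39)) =514683 / 124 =4150.67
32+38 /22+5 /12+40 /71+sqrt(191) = sqrt(191)+325277 /9372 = 48.53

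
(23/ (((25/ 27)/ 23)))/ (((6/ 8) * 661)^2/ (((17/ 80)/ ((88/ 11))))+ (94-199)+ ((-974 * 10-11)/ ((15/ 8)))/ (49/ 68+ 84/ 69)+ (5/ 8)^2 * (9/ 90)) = 1755333504/ 28418804765665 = 0.00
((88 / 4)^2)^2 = 234256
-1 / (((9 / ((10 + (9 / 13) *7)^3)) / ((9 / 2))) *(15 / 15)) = -7189057 / 4394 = -1636.11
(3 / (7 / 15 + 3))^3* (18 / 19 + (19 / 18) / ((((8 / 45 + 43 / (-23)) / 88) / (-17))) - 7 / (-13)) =2167351718625 / 3577208128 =605.88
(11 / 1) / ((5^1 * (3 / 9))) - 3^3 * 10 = -1317 / 5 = -263.40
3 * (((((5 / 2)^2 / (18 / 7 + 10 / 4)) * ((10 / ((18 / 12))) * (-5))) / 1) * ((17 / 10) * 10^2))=-20950.70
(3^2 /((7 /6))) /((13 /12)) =648 /91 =7.12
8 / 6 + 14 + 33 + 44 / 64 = 2353 / 48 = 49.02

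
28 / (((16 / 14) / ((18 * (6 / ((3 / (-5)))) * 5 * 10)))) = -220500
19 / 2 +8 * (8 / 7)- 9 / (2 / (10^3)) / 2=-31239 / 14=-2231.36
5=5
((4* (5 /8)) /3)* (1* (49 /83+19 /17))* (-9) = -12.81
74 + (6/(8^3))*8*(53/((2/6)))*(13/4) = 122.45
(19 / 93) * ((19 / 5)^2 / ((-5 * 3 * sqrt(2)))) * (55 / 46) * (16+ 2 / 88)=-322373 * sqrt(2) / 171120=-2.66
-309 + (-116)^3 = -1561205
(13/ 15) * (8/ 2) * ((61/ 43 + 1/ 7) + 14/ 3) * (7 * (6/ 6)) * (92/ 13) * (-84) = -89844.49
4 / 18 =2 / 9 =0.22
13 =13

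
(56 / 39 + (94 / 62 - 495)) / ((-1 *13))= 594886 / 15717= 37.85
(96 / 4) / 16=3 / 2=1.50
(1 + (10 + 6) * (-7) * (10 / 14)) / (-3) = 79 / 3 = 26.33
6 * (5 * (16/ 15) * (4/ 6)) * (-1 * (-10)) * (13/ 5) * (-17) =-28288/ 3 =-9429.33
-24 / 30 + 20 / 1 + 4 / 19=1844 / 95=19.41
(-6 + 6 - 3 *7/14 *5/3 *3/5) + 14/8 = 1/4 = 0.25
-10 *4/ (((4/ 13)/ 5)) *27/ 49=-17550/ 49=-358.16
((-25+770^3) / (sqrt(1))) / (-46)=-456532975 / 46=-9924629.89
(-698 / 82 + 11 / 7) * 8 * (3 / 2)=-23904 / 287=-83.29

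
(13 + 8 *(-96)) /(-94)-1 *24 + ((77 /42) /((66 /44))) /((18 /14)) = -114343 /7614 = -15.02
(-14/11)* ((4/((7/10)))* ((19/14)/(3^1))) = -760/231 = -3.29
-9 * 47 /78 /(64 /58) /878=-4089 /730496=-0.01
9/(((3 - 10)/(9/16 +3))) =-513/112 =-4.58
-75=-75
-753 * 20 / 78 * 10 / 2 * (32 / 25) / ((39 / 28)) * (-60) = 8995840 / 169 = 53229.82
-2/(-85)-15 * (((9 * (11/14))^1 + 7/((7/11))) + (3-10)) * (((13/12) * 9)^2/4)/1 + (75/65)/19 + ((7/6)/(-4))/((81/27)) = -668208485239/169303680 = -3946.80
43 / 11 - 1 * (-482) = 485.91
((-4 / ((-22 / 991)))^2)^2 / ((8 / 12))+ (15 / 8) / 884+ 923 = 163699881563440319 / 103541152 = 1581012750.98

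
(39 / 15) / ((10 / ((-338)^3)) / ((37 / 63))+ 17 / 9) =83581024644 / 60721243045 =1.38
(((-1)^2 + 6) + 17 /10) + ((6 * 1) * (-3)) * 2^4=-2793 /10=-279.30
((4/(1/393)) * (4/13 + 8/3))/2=30392/13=2337.85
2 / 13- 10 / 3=-124 / 39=-3.18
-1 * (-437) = 437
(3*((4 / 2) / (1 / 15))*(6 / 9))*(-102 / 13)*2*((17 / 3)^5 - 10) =-1927700720 / 351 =-5492024.84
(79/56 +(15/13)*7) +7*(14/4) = 24743/728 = 33.99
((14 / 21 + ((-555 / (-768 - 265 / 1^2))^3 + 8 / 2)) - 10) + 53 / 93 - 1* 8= -1292534875844 / 102514173141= -12.61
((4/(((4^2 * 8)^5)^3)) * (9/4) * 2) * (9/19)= 81/385365782469381738054997774434304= 0.00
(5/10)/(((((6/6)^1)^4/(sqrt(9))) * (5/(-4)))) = -6/5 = -1.20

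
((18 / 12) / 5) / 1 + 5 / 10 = 4 / 5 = 0.80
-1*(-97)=97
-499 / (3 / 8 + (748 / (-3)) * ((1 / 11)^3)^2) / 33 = -58446872 / 1448915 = -40.34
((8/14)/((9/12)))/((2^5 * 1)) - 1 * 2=-1.98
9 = 9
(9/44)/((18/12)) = 3/22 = 0.14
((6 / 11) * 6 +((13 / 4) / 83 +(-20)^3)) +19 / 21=-7995.78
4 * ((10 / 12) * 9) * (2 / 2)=30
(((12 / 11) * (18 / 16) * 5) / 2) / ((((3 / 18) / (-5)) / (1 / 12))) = -675 / 88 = -7.67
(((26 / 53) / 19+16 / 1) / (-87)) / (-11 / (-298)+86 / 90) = -72136860 / 388662727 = -0.19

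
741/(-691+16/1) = -247/225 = -1.10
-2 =-2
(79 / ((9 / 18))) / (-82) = -79 / 41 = -1.93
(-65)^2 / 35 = 845 / 7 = 120.71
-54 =-54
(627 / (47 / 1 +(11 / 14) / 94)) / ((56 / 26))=127699 / 20621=6.19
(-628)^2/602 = 197192/301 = 655.12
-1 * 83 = -83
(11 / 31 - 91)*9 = -25290 / 31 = -815.81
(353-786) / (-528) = 433 / 528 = 0.82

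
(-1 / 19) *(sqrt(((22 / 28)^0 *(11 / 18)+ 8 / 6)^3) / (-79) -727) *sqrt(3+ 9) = sqrt(3) *(35 *sqrt(70)+ 6202764) / 81054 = 132.55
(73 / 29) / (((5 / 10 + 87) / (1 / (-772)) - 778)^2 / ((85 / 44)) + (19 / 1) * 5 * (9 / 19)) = 6205 / 5957281196109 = 0.00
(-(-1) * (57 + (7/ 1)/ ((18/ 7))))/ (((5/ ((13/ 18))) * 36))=2795/ 11664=0.24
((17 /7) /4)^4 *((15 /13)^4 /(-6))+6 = 209252863317 /35110380032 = 5.96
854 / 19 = 44.95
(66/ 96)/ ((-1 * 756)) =-11/ 12096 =-0.00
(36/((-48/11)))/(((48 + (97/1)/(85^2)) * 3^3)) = -79475/12488292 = -0.01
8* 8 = 64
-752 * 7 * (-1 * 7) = 36848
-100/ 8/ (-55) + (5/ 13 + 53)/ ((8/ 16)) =30601/ 286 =107.00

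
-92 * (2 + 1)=-276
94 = 94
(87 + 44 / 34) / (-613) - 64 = -668445 / 10421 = -64.14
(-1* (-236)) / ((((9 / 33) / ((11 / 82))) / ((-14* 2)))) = -399784 / 123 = -3250.28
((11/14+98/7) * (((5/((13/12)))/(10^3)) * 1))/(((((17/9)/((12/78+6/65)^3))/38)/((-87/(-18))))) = 1051149312/10621121875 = 0.10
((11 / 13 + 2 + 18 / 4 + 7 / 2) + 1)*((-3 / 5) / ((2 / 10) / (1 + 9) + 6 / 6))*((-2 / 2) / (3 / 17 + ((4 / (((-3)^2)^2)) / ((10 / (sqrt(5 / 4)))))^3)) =40775764329444375 / 1032632992757717 - 17391406725*sqrt(5) / 1032632992757717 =39.49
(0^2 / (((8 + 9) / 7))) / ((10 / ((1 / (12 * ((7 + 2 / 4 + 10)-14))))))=0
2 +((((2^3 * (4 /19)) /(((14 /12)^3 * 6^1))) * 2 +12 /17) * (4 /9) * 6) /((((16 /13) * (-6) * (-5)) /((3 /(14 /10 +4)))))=2.04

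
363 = 363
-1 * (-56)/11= 56/11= 5.09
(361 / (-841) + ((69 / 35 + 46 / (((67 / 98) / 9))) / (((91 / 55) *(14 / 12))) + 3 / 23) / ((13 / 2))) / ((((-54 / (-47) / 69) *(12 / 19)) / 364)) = 3220843098918827 / 1938224106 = 1661749.58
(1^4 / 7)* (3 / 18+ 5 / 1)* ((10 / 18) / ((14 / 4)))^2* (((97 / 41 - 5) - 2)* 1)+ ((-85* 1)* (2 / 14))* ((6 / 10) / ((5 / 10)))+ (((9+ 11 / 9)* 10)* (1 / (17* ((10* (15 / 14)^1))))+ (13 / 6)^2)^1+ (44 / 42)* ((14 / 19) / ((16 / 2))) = -205425442499 / 22075816140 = -9.31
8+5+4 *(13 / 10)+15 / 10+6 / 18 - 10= 10.03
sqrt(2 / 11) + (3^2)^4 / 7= sqrt(22) / 11 + 6561 / 7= 937.71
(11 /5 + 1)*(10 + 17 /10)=936 /25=37.44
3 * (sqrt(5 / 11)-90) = -270 + 3 * sqrt(55) / 11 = -267.98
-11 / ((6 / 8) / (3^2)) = -132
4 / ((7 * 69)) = 4 / 483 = 0.01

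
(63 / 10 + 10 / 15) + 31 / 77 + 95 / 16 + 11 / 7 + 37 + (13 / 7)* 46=2537429 / 18480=137.31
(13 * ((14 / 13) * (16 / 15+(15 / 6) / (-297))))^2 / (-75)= -2.93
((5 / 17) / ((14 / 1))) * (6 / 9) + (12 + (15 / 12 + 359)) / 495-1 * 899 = -211641889 / 235620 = -898.23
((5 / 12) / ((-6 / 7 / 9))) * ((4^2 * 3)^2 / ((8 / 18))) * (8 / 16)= -11340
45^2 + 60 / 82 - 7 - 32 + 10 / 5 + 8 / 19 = 1549550 / 779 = 1989.15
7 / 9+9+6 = 15.78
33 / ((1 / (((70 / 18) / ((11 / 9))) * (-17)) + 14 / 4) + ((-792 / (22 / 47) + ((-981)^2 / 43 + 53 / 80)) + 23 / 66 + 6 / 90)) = 445793040 / 279539896001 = 0.00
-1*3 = -3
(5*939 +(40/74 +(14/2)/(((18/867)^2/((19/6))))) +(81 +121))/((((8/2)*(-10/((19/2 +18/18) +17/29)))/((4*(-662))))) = 19161269218301/463536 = 41337176.01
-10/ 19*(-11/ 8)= 55/ 76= 0.72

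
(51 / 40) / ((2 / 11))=561 / 80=7.01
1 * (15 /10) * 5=15 /2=7.50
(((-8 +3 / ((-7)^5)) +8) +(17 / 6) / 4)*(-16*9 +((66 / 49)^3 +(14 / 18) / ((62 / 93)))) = -99.42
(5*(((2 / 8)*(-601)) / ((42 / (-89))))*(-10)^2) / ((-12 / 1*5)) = -1337225 / 504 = -2653.22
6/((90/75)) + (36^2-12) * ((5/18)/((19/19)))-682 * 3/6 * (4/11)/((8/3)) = 1891/6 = 315.17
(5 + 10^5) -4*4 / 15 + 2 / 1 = 1500089 / 15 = 100005.93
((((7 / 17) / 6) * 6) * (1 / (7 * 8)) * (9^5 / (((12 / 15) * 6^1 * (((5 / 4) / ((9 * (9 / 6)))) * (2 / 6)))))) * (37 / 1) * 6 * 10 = 6506244.60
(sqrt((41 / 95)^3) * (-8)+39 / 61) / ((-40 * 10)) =-39 / 24400+41 * sqrt(3895) / 451250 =0.00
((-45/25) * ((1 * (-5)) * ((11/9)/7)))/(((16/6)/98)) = 231/4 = 57.75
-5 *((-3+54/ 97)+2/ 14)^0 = -5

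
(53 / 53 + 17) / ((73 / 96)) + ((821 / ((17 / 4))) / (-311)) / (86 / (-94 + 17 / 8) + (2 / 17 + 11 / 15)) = 747467724 / 24133289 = 30.97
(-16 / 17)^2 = 256 / 289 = 0.89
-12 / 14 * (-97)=582 / 7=83.14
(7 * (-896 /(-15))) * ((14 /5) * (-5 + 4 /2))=-87808 /25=-3512.32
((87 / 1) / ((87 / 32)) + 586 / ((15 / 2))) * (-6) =-3304 / 5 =-660.80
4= 4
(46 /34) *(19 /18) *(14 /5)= 4.00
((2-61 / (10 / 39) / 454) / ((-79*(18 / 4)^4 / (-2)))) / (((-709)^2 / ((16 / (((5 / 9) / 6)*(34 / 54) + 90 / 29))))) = 49748224 / 54230125940752725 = 0.00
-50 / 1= -50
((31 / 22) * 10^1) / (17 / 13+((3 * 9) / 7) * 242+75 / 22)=0.02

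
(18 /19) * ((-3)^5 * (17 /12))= -12393 /38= -326.13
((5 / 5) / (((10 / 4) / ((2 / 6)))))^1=0.13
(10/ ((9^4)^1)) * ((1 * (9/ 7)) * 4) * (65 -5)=800/ 1701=0.47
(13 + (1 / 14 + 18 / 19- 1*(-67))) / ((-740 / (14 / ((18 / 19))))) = -21551 / 13320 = -1.62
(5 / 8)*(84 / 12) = 35 / 8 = 4.38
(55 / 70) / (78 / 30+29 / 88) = 2420 / 9023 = 0.27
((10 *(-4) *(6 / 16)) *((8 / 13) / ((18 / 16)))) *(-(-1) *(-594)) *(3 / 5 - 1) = -1949.54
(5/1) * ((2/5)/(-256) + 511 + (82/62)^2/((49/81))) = 2569.45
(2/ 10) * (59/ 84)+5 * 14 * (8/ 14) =16859/ 420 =40.14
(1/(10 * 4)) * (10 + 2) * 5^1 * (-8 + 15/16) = -339/32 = -10.59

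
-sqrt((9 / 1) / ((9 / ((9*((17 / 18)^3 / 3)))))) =-17*sqrt(102) / 108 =-1.59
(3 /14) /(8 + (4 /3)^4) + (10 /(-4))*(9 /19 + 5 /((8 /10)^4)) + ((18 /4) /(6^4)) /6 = -6582282695 /207760896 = -31.68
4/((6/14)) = 28/3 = 9.33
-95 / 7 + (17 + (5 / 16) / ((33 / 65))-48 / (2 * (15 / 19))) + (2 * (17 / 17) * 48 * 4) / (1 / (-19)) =-135317137 / 18480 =-7322.36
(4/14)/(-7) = -2/49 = -0.04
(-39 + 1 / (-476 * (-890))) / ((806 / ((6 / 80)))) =-49565877 / 13658153600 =-0.00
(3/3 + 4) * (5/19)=1.32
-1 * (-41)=41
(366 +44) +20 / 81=33230 / 81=410.25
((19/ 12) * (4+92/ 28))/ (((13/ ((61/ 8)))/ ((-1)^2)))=19703/ 2912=6.77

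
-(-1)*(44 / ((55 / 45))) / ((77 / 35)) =180 / 11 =16.36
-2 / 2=-1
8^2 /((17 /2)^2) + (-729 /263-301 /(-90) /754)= -9705056473 /5157835020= -1.88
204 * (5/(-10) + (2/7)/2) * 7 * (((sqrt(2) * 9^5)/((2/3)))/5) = -9034497 * sqrt(2) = -12776708.19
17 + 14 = 31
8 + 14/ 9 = 86/ 9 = 9.56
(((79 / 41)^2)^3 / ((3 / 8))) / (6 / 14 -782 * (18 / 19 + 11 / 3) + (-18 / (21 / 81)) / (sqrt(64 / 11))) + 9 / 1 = 14329970498369354976 * sqrt(11) / 157475641398858767453485 + 1411323696981421001178901 / 157475641398858767453485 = 8.96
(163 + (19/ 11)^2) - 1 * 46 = 14518/ 121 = 119.98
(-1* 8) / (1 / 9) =-72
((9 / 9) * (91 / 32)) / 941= 91 / 30112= 0.00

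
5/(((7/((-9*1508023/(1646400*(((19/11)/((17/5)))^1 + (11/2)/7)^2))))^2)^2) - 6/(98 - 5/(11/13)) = 1.16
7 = 7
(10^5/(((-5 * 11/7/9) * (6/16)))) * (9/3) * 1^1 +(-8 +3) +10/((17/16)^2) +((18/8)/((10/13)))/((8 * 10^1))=-9321944380057/10172800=-916359.74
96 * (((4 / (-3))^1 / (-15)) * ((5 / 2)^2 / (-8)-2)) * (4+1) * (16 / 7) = -5696 / 21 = -271.24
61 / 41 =1.49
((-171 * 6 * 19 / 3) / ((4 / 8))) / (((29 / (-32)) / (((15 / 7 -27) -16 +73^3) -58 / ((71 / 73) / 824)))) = 70240544168832 / 14413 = 4873415955.65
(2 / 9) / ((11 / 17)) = 34 / 99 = 0.34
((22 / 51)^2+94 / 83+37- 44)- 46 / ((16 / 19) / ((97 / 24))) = -3128851789 / 13816512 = -226.46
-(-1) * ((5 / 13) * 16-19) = -167 / 13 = -12.85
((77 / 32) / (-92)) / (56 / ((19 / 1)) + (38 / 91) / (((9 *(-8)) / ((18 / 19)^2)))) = -133133 / 14976128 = -0.01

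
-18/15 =-6/5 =-1.20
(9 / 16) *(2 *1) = 1.12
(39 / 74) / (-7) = -39 / 518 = -0.08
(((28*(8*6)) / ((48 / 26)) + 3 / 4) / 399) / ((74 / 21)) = 2915 / 5624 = 0.52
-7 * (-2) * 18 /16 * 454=14301 /2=7150.50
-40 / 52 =-10 / 13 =-0.77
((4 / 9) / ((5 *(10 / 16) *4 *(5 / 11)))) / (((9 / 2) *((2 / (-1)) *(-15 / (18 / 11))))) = 16 / 16875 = 0.00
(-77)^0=1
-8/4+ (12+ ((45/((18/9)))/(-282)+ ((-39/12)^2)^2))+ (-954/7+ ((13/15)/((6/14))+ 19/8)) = -39423931/3790080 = -10.40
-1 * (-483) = 483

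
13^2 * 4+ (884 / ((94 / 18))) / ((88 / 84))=837.58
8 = 8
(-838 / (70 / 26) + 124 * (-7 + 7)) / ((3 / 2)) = -21788 / 105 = -207.50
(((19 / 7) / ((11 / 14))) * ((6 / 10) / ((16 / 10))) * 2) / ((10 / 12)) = 171 / 55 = 3.11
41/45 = 0.91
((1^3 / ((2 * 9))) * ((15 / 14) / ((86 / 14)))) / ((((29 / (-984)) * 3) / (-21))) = 2870 / 1247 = 2.30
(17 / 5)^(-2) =25 / 289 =0.09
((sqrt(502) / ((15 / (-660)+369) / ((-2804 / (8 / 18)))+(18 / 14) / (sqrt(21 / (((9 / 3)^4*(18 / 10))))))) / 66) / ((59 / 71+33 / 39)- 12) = -25459858783359*sqrt(52710) / 601975418914428241- 18015077564575*sqrt(502) / 2407901675657712964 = -0.01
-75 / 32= -2.34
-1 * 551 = -551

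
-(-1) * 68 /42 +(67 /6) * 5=2413 /42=57.45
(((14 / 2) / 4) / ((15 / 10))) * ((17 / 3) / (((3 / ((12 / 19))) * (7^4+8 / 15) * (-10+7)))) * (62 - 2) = -1400 / 120783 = -0.01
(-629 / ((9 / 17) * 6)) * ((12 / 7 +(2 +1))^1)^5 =-15499065087 / 33614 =-461089.58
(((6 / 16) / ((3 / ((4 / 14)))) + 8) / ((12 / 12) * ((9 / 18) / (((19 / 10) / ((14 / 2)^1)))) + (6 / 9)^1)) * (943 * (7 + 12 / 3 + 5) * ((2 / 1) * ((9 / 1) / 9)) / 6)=16125300 / 1001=16109.19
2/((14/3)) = 0.43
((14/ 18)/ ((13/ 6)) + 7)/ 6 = 1.23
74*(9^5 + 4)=4369922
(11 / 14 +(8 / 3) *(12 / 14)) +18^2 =4579 / 14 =327.07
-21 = -21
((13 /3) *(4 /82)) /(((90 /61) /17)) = 2.44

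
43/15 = 2.87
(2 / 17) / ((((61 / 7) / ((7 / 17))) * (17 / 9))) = 882 / 299693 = 0.00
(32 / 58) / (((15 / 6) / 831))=26592 / 145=183.39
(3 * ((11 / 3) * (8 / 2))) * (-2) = -88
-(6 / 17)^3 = -0.04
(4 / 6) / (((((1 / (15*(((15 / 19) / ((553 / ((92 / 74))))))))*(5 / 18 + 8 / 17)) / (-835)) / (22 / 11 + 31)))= -58179627000 / 89025811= -653.51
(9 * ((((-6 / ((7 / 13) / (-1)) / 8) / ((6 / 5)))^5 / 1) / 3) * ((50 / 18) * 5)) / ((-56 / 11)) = -17.24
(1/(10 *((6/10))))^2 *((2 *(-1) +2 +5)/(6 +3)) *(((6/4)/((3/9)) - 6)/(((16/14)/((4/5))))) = -7/432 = -0.02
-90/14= -45/7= -6.43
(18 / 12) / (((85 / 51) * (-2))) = -9 / 20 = -0.45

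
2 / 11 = 0.18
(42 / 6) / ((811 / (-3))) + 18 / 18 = 790 / 811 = 0.97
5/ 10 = 1/ 2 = 0.50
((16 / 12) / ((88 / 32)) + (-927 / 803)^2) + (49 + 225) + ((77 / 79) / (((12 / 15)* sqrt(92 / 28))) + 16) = 385* sqrt(161) / 7268 + 564499721 / 1934427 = 292.49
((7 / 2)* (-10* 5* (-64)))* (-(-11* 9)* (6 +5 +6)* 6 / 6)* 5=94248000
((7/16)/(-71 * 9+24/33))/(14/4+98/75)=-825/5785304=-0.00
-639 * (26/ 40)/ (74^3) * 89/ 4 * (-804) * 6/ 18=6.11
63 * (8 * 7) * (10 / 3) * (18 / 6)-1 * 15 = 35265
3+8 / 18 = 31 / 9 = 3.44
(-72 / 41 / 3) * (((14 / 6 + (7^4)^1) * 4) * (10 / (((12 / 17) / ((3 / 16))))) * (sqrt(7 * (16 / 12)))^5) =-960948800 * sqrt(21) / 1107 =-3977977.07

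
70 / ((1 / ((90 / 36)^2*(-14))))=-6125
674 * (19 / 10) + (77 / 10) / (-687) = 1759529 / 1374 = 1280.59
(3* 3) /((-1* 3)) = -3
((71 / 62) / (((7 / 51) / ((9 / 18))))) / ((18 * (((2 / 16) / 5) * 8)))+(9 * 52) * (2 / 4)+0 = 1224707 / 5208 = 235.16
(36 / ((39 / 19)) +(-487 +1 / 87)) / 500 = -132737 / 141375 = -0.94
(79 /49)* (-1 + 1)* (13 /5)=0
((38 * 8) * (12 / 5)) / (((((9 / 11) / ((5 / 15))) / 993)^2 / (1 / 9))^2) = 213705790919363776 / 885735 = 241275088959.30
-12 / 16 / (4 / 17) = -51 / 16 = -3.19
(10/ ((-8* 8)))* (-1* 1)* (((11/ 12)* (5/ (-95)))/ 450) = -11/ 656640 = -0.00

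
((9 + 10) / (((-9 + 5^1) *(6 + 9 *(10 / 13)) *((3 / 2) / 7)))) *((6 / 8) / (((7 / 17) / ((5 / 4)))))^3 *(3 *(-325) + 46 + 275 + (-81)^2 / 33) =2278518591375 / 247267328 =9214.80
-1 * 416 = -416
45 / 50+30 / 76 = 123 / 95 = 1.29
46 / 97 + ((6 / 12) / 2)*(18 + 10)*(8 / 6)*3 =2762 / 97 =28.47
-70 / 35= -2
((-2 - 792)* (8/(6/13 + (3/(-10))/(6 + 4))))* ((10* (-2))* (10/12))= 412880000/1683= 245323.83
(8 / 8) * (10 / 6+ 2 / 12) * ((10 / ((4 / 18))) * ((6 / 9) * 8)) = 440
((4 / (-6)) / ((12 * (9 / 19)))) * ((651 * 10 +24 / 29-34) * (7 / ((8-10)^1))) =6245281 / 2349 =2658.70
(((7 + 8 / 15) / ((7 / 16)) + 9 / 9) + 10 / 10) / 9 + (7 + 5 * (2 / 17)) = 156211 / 16065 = 9.72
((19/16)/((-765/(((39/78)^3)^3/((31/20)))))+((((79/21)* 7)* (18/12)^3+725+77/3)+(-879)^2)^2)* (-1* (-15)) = 9685691049172314795/1079296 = 8974082225054.40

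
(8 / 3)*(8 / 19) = 64 / 57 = 1.12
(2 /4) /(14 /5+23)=5 /258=0.02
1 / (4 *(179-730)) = -1 / 2204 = -0.00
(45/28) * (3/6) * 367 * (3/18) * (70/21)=9175/56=163.84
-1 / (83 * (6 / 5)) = -5 / 498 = -0.01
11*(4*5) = 220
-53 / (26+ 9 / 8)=-424 / 217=-1.95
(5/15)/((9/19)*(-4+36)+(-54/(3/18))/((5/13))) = -95/235764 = -0.00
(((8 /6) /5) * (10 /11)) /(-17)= -8 /561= -0.01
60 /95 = 0.63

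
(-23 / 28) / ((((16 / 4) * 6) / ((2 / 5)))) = -23 / 1680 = -0.01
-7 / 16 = -0.44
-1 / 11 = -0.09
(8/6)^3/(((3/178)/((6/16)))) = 1424/27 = 52.74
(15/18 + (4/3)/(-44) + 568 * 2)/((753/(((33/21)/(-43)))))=-75029/1359918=-0.06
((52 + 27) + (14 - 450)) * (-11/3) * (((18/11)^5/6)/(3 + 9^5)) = 446148/10292623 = 0.04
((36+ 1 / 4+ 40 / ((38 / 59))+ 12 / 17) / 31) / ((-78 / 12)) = -127987 / 260338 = -0.49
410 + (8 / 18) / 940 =867151 / 2115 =410.00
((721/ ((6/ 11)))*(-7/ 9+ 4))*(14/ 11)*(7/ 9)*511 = 523540451/ 243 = 2154487.45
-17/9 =-1.89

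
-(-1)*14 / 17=14 / 17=0.82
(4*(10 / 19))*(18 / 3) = 240 / 19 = 12.63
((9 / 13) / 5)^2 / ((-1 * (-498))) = 27 / 701350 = 0.00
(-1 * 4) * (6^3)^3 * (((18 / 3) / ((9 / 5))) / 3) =-44789760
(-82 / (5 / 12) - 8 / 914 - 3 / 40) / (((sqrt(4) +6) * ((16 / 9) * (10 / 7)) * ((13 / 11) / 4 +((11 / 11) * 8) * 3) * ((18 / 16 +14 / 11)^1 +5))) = -261289941 / 4846247360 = -0.05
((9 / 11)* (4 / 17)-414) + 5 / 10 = -154577 / 374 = -413.31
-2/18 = -1/9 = -0.11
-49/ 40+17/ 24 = -31/ 60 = -0.52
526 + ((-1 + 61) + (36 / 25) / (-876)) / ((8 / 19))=9760043 / 14600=668.50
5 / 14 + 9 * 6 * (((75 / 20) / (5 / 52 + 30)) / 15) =17653 / 21910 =0.81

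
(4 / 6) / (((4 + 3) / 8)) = 16 / 21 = 0.76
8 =8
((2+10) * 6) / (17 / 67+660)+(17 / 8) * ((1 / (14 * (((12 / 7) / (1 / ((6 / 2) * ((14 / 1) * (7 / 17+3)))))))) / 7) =15806483309 / 144831230208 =0.11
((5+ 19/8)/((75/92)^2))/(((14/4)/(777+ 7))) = 2485.78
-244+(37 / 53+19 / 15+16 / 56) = -1345336 / 5565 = -241.75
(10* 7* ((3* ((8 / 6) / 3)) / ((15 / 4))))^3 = 11239424 / 729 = 15417.59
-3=-3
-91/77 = -13/11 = -1.18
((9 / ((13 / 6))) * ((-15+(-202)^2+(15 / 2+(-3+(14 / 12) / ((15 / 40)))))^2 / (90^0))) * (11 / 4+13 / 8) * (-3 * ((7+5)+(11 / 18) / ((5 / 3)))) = -1400442032693837 / 1248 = -1122149064658.52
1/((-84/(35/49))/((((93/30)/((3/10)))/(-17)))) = 155/29988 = 0.01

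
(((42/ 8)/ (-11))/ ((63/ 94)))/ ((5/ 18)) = -141/ 55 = -2.56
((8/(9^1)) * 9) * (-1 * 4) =-32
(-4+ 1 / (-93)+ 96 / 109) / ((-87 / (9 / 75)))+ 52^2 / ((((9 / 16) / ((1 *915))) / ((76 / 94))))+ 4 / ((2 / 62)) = 1228432923661363 / 345418275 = 3556363.44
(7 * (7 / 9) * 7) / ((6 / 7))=2401 / 54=44.46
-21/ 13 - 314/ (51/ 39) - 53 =-294.73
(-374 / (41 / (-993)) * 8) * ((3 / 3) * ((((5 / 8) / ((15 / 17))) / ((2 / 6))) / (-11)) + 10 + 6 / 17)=30185214 / 41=736224.73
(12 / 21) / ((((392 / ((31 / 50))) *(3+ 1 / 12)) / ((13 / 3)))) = 403 / 317275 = 0.00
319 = 319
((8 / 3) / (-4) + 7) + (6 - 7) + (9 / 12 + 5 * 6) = 433 / 12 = 36.08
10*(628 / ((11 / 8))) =50240 / 11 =4567.27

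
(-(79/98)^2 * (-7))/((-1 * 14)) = -6241/19208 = -0.32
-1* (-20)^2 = -400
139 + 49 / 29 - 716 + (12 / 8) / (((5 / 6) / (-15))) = -17467 / 29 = -602.31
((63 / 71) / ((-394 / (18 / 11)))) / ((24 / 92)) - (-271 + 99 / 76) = 3153441743 / 11693132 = 269.68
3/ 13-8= -101/ 13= -7.77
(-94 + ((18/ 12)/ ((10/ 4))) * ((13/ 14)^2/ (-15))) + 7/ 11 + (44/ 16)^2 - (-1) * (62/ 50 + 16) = -14789217/ 215600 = -68.60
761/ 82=9.28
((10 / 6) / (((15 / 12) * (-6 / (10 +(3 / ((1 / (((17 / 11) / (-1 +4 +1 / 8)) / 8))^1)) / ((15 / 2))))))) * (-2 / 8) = 6892 / 12375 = 0.56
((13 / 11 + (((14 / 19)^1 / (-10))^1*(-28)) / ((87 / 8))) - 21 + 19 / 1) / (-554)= 57137 / 50366910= 0.00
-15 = -15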